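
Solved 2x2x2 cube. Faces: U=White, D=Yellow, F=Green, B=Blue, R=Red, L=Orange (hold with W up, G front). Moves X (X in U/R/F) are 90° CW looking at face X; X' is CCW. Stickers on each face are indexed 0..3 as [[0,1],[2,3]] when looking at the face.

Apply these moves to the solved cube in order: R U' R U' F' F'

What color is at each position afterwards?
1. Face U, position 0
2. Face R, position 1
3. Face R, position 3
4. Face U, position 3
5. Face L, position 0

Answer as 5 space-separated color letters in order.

Answer: O B Y Y W

Derivation:
After move 1 (R): R=RRRR U=WGWG F=GYGY D=YBYB B=WBWB
After move 2 (U'): U=GGWW F=OOGY R=GYRR B=RRWB L=WBOO
After move 3 (R): R=RGRY U=GOWY F=OBGB D=YWYR B=WRGB
After move 4 (U'): U=OYGW F=WBGB R=OBRY B=RGGB L=WROO
After move 5 (F'): F=BBWG U=OYOR R=WBYY D=ROYR L=WWOG
After move 6 (F'): F=BGBW U=OYWY R=OBRY D=WGYR L=WROO
Query 1: U[0] = O
Query 2: R[1] = B
Query 3: R[3] = Y
Query 4: U[3] = Y
Query 5: L[0] = W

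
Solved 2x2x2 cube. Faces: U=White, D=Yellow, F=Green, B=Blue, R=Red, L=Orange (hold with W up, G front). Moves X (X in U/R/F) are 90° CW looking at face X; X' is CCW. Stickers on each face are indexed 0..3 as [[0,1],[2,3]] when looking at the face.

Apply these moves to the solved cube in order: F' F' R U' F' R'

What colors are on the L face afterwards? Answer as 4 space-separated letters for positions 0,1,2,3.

Answer: Y Y O W

Derivation:
After move 1 (F'): F=GGGG U=WWRR R=YRYR D=OOYY L=OWOW
After move 2 (F'): F=GGGG U=WWYY R=OROR D=WWYY L=OROR
After move 3 (R): R=OORR U=WGYG F=GWGY D=WBYB B=YBWB
After move 4 (U'): U=GGWY F=ORGY R=GWRR B=OOWB L=YBOR
After move 5 (F'): F=RYOG U=GGGR R=BWWR D=BRYB L=YYOW
After move 6 (R'): R=WRBW U=GWGO F=RGOR D=BYYG B=BORB
Query: L face = YYOW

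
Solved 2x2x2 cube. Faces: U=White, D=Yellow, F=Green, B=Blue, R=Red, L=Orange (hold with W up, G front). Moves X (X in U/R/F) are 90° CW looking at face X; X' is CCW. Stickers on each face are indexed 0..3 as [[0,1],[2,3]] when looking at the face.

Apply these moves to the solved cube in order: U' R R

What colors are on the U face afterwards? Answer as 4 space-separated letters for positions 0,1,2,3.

After move 1 (U'): U=WWWW F=OOGG R=GGRR B=RRBB L=BBOO
After move 2 (R): R=RGRG U=WOWG F=OYGY D=YBYR B=WRWB
After move 3 (R): R=RRGG U=WYWY F=OBGR D=YWYW B=GROB
Query: U face = WYWY

Answer: W Y W Y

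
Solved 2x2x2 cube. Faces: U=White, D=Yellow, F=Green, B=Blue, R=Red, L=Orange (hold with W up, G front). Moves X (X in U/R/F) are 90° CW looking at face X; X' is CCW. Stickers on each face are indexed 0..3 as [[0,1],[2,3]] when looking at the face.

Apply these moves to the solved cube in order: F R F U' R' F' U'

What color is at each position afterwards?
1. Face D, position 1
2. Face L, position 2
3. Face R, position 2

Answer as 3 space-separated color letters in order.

Answer: B O R

Derivation:
After move 1 (F): F=GGGG U=WWOO R=WRWR D=RRYY L=OYOY
After move 2 (R): R=WWRR U=WGOG F=GRGY D=RBYB B=OBWB
After move 3 (F): F=GGYR U=WGYY R=OWGR D=RWYB L=OROB
After move 4 (U'): U=GYWY F=ORYR R=GGGR B=OWWB L=OBOB
After move 5 (R'): R=GRGG U=GWWO F=OYYY D=RRYR B=BWWB
After move 6 (F'): F=YYOY U=GWGG R=RRRG D=BBYR L=OOOW
After move 7 (U'): U=WGGG F=OOOY R=YYRG B=RRWB L=BWOW
Query 1: D[1] = B
Query 2: L[2] = O
Query 3: R[2] = R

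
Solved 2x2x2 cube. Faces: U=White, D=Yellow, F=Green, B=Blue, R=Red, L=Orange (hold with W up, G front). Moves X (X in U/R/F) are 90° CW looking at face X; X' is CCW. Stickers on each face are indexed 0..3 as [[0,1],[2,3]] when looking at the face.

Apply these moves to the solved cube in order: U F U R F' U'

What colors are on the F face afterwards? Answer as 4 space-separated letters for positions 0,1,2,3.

Answer: G R W G

Derivation:
After move 1 (U): U=WWWW F=RRGG R=BBRR B=OOBB L=GGOO
After move 2 (F): F=GRGR U=WWOG R=WBWR D=RBYY L=GYOY
After move 3 (U): U=OWGW F=WBGR R=OOWR B=GYBB L=GROY
After move 4 (R): R=WORO U=OBGR F=WBGY D=RBYG B=WYWB
After move 5 (F'): F=BYWG U=OBWR R=BORO D=RYYG L=GROG
After move 6 (U'): U=BROW F=GRWG R=BYRO B=BOWB L=WYOG
Query: F face = GRWG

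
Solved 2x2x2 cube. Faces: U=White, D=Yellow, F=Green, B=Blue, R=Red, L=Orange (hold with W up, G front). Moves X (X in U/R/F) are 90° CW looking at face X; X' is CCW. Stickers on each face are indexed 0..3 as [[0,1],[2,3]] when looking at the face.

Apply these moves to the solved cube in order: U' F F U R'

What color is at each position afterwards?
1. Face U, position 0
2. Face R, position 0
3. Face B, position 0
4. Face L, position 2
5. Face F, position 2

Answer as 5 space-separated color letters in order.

After move 1 (U'): U=WWWW F=OOGG R=GGRR B=RRBB L=BBOO
After move 2 (F): F=GOGO U=WWOB R=WGWR D=RGYY L=BYOY
After move 3 (F): F=GGOO U=WWYY R=OGBR D=WWYY L=BROG
After move 4 (U): U=YWYW F=OGOO R=RRBR B=BRBB L=GGOG
After move 5 (R'): R=RRRB U=YBYB F=OWOW D=WGYO B=YRWB
Query 1: U[0] = Y
Query 2: R[0] = R
Query 3: B[0] = Y
Query 4: L[2] = O
Query 5: F[2] = O

Answer: Y R Y O O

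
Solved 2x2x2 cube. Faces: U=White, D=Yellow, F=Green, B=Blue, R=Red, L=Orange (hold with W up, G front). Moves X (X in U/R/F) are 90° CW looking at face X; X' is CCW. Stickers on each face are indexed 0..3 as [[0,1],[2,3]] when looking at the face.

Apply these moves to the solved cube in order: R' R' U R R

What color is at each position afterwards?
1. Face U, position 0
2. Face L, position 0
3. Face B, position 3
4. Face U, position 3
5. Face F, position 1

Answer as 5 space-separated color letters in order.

Answer: W G B W G

Derivation:
After move 1 (R'): R=RRRR U=WBWB F=GWGW D=YGYG B=YBYB
After move 2 (R'): R=RRRR U=WYWY F=GBGB D=YWYW B=GBGB
After move 3 (U): U=WWYY F=RRGB R=GBRR B=OOGB L=GBOO
After move 4 (R): R=RGRB U=WRYB F=RWGW D=YGYO B=YOWB
After move 5 (R): R=RRBG U=WWYW F=RGGO D=YWYY B=BORB
Query 1: U[0] = W
Query 2: L[0] = G
Query 3: B[3] = B
Query 4: U[3] = W
Query 5: F[1] = G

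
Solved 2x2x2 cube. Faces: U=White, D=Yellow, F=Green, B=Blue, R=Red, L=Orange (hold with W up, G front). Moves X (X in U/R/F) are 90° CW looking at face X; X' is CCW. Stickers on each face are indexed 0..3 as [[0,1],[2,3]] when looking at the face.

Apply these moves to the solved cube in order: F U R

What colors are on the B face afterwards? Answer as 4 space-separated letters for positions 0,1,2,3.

After move 1 (F): F=GGGG U=WWOO R=WRWR D=RRYY L=OYOY
After move 2 (U): U=OWOW F=WRGG R=BBWR B=OYBB L=GGOY
After move 3 (R): R=WBRB U=OROG F=WRGY D=RBYO B=WYWB
Query: B face = WYWB

Answer: W Y W B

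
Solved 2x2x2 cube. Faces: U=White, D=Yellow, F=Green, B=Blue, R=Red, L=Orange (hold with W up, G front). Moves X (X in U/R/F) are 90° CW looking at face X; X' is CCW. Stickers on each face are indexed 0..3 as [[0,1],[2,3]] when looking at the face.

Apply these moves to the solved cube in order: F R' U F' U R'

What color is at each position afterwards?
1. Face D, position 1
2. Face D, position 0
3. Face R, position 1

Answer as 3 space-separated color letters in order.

Answer: B W W

Derivation:
After move 1 (F): F=GGGG U=WWOO R=WRWR D=RRYY L=OYOY
After move 2 (R'): R=RRWW U=WBOB F=GWGO D=RGYG B=YBRB
After move 3 (U): U=OWBB F=RRGO R=YBWW B=OYRB L=GWOY
After move 4 (F'): F=RORG U=OWYW R=GBRW D=WYYG L=GBOB
After move 5 (U): U=YOWW F=GBRG R=OYRW B=GBRB L=ROOB
After move 6 (R'): R=YWOR U=YRWG F=GORW D=WBYG B=GBYB
Query 1: D[1] = B
Query 2: D[0] = W
Query 3: R[1] = W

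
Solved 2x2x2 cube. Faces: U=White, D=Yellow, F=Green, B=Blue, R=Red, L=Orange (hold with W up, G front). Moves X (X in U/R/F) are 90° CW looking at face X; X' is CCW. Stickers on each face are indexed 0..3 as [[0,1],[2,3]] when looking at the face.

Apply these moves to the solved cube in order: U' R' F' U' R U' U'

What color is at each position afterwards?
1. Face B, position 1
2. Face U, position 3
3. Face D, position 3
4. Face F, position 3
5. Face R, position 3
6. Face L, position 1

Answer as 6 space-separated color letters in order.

Answer: O B O G W W

Derivation:
After move 1 (U'): U=WWWW F=OOGG R=GGRR B=RRBB L=BBOO
After move 2 (R'): R=GRGR U=WBWR F=OWGW D=YOYG B=YRYB
After move 3 (F'): F=WWOG U=WBGG R=ORYR D=BOYG L=BROW
After move 4 (U'): U=BGWG F=BROG R=WWYR B=ORYB L=YROW
After move 5 (R): R=YWRW U=BRWG F=BOOG D=BYYO B=GRGB
After move 6 (U'): U=RGBW F=YROG R=BORW B=YWGB L=GROW
After move 7 (U'): U=GWRB F=GROG R=YRRW B=BOGB L=YWOW
Query 1: B[1] = O
Query 2: U[3] = B
Query 3: D[3] = O
Query 4: F[3] = G
Query 5: R[3] = W
Query 6: L[1] = W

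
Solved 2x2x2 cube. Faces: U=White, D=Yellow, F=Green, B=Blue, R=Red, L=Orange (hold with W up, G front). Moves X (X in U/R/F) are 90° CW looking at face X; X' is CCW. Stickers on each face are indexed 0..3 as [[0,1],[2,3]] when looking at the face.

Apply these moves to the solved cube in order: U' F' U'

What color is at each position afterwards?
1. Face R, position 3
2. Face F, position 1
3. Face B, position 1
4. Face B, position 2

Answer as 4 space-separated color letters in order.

After move 1 (U'): U=WWWW F=OOGG R=GGRR B=RRBB L=BBOO
After move 2 (F'): F=OGOG U=WWGR R=YGYR D=BOYY L=BWOW
After move 3 (U'): U=WRWG F=BWOG R=OGYR B=YGBB L=RROW
Query 1: R[3] = R
Query 2: F[1] = W
Query 3: B[1] = G
Query 4: B[2] = B

Answer: R W G B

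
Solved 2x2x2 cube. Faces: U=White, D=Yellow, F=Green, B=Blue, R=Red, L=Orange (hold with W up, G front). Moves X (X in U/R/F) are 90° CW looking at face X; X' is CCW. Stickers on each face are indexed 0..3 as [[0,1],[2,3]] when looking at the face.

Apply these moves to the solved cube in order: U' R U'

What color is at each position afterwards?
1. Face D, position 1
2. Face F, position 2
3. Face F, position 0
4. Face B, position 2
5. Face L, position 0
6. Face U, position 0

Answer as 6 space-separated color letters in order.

After move 1 (U'): U=WWWW F=OOGG R=GGRR B=RRBB L=BBOO
After move 2 (R): R=RGRG U=WOWG F=OYGY D=YBYR B=WRWB
After move 3 (U'): U=OGWW F=BBGY R=OYRG B=RGWB L=WROO
Query 1: D[1] = B
Query 2: F[2] = G
Query 3: F[0] = B
Query 4: B[2] = W
Query 5: L[0] = W
Query 6: U[0] = O

Answer: B G B W W O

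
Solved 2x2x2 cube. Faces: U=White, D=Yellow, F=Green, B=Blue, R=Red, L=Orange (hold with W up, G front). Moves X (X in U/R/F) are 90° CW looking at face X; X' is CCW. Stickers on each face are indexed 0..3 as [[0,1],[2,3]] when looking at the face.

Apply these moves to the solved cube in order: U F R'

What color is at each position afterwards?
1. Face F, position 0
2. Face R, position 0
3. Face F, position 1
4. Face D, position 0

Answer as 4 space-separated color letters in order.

Answer: G B W R

Derivation:
After move 1 (U): U=WWWW F=RRGG R=BBRR B=OOBB L=GGOO
After move 2 (F): F=GRGR U=WWOG R=WBWR D=RBYY L=GYOY
After move 3 (R'): R=BRWW U=WBOO F=GWGG D=RRYR B=YOBB
Query 1: F[0] = G
Query 2: R[0] = B
Query 3: F[1] = W
Query 4: D[0] = R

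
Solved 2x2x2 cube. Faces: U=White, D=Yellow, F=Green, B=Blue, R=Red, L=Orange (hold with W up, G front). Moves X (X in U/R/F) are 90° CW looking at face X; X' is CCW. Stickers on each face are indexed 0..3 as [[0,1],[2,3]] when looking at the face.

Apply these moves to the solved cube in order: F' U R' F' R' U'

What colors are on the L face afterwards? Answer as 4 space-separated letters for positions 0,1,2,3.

Answer: G W O R

Derivation:
After move 1 (F'): F=GGGG U=WWRR R=YRYR D=OOYY L=OWOW
After move 2 (U): U=RWRW F=YRGG R=BBYR B=OWBB L=GGOW
After move 3 (R'): R=BRBY U=RBRO F=YWGW D=ORYG B=YWOB
After move 4 (F'): F=WWYG U=RBBB R=RROY D=GWYG L=GOOR
After move 5 (R'): R=RYRO U=ROBY F=WBYB D=GWYG B=GWWB
After move 6 (U'): U=OYRB F=GOYB R=WBRO B=RYWB L=GWOR
Query: L face = GWOR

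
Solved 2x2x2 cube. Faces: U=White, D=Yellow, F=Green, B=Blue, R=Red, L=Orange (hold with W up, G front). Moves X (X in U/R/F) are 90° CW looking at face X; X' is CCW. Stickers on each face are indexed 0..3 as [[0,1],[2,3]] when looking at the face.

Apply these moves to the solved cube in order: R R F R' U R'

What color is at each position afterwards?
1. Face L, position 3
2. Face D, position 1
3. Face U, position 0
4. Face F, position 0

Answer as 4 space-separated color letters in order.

Answer: W R O R

Derivation:
After move 1 (R): R=RRRR U=WGWG F=GYGY D=YBYB B=WBWB
After move 2 (R): R=RRRR U=WYWY F=GBGB D=YWYW B=GBGB
After move 3 (F): F=GGBB U=WYOO R=WRYR D=RRYW L=OYOW
After move 4 (R'): R=RRWY U=WGOG F=GYBO D=RGYB B=WBRB
After move 5 (U): U=OWGG F=RRBO R=WBWY B=OYRB L=GYOW
After move 6 (R'): R=BYWW U=ORGO F=RWBG D=RRYO B=BYGB
Query 1: L[3] = W
Query 2: D[1] = R
Query 3: U[0] = O
Query 4: F[0] = R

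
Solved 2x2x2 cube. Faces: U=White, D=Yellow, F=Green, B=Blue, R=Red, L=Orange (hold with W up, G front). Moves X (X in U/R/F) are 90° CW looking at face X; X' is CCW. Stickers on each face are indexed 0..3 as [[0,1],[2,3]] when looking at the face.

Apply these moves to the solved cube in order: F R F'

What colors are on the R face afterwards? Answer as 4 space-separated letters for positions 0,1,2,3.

Answer: B W R R

Derivation:
After move 1 (F): F=GGGG U=WWOO R=WRWR D=RRYY L=OYOY
After move 2 (R): R=WWRR U=WGOG F=GRGY D=RBYB B=OBWB
After move 3 (F'): F=RYGG U=WGWR R=BWRR D=YYYB L=OGOO
Query: R face = BWRR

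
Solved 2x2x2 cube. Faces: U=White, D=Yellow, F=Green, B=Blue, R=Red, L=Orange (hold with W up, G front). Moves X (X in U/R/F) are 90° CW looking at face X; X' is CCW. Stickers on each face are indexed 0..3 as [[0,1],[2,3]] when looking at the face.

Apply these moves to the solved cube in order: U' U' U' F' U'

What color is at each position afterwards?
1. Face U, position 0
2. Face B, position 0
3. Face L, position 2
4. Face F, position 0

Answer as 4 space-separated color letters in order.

Answer: W Y O G

Derivation:
After move 1 (U'): U=WWWW F=OOGG R=GGRR B=RRBB L=BBOO
After move 2 (U'): U=WWWW F=BBGG R=OORR B=GGBB L=RROO
After move 3 (U'): U=WWWW F=RRGG R=BBRR B=OOBB L=GGOO
After move 4 (F'): F=RGRG U=WWBR R=YBYR D=GOYY L=GWOW
After move 5 (U'): U=WRWB F=GWRG R=RGYR B=YBBB L=OOOW
Query 1: U[0] = W
Query 2: B[0] = Y
Query 3: L[2] = O
Query 4: F[0] = G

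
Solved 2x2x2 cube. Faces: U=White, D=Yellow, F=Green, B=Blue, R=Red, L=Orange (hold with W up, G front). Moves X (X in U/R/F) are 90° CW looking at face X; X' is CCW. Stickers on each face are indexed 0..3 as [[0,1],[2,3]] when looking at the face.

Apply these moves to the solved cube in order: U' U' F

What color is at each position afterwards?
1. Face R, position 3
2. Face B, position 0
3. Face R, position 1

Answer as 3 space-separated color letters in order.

After move 1 (U'): U=WWWW F=OOGG R=GGRR B=RRBB L=BBOO
After move 2 (U'): U=WWWW F=BBGG R=OORR B=GGBB L=RROO
After move 3 (F): F=GBGB U=WWOR R=WOWR D=ROYY L=RYOY
Query 1: R[3] = R
Query 2: B[0] = G
Query 3: R[1] = O

Answer: R G O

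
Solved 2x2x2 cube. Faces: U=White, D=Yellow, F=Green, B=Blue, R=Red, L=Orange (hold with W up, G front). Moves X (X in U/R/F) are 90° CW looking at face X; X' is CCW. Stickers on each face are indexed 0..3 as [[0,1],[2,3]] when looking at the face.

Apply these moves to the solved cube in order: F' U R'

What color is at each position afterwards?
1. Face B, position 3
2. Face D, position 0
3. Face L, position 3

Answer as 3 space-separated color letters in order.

Answer: B O W

Derivation:
After move 1 (F'): F=GGGG U=WWRR R=YRYR D=OOYY L=OWOW
After move 2 (U): U=RWRW F=YRGG R=BBYR B=OWBB L=GGOW
After move 3 (R'): R=BRBY U=RBRO F=YWGW D=ORYG B=YWOB
Query 1: B[3] = B
Query 2: D[0] = O
Query 3: L[3] = W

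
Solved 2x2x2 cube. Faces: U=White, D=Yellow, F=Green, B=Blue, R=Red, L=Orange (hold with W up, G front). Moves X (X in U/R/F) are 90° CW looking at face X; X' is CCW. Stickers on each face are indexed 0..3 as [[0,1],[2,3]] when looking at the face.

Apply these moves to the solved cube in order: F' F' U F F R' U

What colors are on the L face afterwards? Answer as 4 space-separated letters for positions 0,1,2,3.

After move 1 (F'): F=GGGG U=WWRR R=YRYR D=OOYY L=OWOW
After move 2 (F'): F=GGGG U=WWYY R=OROR D=WWYY L=OROR
After move 3 (U): U=YWYW F=ORGG R=BBOR B=ORBB L=GGOR
After move 4 (F): F=GOGR U=YWRG R=YBWR D=OBYY L=GWOW
After move 5 (F): F=GGRO U=YWWW R=RBGR D=WYYY L=GOOB
After move 6 (R'): R=BRRG U=YBWO F=GWRW D=WGYO B=YRYB
After move 7 (U): U=WYOB F=BRRW R=YRRG B=GOYB L=GWOB
Query: L face = GWOB

Answer: G W O B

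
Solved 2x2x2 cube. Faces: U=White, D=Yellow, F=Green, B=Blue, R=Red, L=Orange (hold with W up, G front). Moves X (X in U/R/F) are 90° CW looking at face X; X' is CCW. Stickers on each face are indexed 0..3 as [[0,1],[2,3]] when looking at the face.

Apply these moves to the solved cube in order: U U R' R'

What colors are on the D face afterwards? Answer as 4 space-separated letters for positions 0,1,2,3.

After move 1 (U): U=WWWW F=RRGG R=BBRR B=OOBB L=GGOO
After move 2 (U): U=WWWW F=BBGG R=OORR B=GGBB L=RROO
After move 3 (R'): R=OROR U=WBWG F=BWGW D=YBYG B=YGYB
After move 4 (R'): R=RROO U=WYWY F=BBGG D=YWYW B=GGBB
Query: D face = YWYW

Answer: Y W Y W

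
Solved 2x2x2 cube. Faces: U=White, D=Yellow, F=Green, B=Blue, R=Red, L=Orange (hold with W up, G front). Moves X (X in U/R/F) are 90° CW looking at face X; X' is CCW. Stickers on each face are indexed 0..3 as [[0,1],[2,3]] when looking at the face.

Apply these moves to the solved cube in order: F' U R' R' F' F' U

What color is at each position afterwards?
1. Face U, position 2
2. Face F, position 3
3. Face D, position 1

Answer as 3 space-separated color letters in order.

Answer: O Y R

Derivation:
After move 1 (F'): F=GGGG U=WWRR R=YRYR D=OOYY L=OWOW
After move 2 (U): U=RWRW F=YRGG R=BBYR B=OWBB L=GGOW
After move 3 (R'): R=BRBY U=RBRO F=YWGW D=ORYG B=YWOB
After move 4 (R'): R=RYBB U=RORY F=YBGO D=OWYW B=GWRB
After move 5 (F'): F=BOYG U=RORB R=WYOB D=GWYW L=GYOR
After move 6 (F'): F=OGBY U=ROWO R=WYGB D=YRYW L=GBOR
After move 7 (U): U=WROO F=WYBY R=GWGB B=GBRB L=OGOR
Query 1: U[2] = O
Query 2: F[3] = Y
Query 3: D[1] = R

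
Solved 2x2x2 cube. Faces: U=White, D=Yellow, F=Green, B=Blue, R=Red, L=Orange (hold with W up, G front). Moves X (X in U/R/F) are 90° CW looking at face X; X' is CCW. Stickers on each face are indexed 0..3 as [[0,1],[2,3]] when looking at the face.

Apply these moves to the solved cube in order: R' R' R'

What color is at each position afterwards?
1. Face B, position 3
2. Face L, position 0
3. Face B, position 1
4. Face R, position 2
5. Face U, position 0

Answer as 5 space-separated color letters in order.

Answer: B O B R W

Derivation:
After move 1 (R'): R=RRRR U=WBWB F=GWGW D=YGYG B=YBYB
After move 2 (R'): R=RRRR U=WYWY F=GBGB D=YWYW B=GBGB
After move 3 (R'): R=RRRR U=WGWG F=GYGY D=YBYB B=WBWB
Query 1: B[3] = B
Query 2: L[0] = O
Query 3: B[1] = B
Query 4: R[2] = R
Query 5: U[0] = W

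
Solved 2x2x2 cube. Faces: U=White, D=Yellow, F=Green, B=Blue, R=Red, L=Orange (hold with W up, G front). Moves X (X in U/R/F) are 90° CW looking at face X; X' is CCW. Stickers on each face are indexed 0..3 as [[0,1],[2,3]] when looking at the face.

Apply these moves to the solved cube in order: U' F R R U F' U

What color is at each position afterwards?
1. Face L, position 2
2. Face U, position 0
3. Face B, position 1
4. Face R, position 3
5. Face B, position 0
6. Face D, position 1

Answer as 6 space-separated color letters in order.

After move 1 (U'): U=WWWW F=OOGG R=GGRR B=RRBB L=BBOO
After move 2 (F): F=GOGO U=WWOB R=WGWR D=RGYY L=BYOY
After move 3 (R): R=WWRG U=WOOO F=GGGY D=RBYR B=BRWB
After move 4 (R): R=RWGW U=WGOY F=GBGR D=RWYB B=OROB
After move 5 (U): U=OWYG F=RWGR R=ORGW B=BYOB L=GBOY
After move 6 (F'): F=WRRG U=OWOG R=WRRW D=BYYB L=GGOY
After move 7 (U): U=OOGW F=WRRG R=BYRW B=GGOB L=WROY
Query 1: L[2] = O
Query 2: U[0] = O
Query 3: B[1] = G
Query 4: R[3] = W
Query 5: B[0] = G
Query 6: D[1] = Y

Answer: O O G W G Y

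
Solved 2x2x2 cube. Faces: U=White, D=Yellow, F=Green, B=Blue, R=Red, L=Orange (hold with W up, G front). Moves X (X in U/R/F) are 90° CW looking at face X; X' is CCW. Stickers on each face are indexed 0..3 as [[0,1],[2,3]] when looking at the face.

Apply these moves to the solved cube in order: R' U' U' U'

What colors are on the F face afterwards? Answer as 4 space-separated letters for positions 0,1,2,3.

Answer: R R G W

Derivation:
After move 1 (R'): R=RRRR U=WBWB F=GWGW D=YGYG B=YBYB
After move 2 (U'): U=BBWW F=OOGW R=GWRR B=RRYB L=YBOO
After move 3 (U'): U=BWBW F=YBGW R=OORR B=GWYB L=RROO
After move 4 (U'): U=WWBB F=RRGW R=YBRR B=OOYB L=GWOO
Query: F face = RRGW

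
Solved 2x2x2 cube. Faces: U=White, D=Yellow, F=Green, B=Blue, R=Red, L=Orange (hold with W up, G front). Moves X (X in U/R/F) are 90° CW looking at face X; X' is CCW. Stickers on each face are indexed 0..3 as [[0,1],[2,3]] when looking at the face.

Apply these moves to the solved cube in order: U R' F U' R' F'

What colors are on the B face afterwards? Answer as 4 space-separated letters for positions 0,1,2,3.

Answer: G R B B

Derivation:
After move 1 (U): U=WWWW F=RRGG R=BBRR B=OOBB L=GGOO
After move 2 (R'): R=BRBR U=WBWO F=RWGW D=YRYG B=YOYB
After move 3 (F): F=GRWW U=WBOG R=WROR D=BBYG L=GYOR
After move 4 (U'): U=BGWO F=GYWW R=GROR B=WRYB L=YOOR
After move 5 (R'): R=RRGO U=BYWW F=GGWO D=BYYW B=GRBB
After move 6 (F'): F=GOGW U=BYRG R=YRBO D=ORYW L=YWOW
Query: B face = GRBB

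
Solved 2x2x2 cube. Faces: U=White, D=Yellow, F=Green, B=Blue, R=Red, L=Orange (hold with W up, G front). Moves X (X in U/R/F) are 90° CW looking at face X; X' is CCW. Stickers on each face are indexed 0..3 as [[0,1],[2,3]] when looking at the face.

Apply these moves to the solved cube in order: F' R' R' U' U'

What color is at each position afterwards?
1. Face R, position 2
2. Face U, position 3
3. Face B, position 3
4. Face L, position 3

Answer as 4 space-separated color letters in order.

Answer: R W B W

Derivation:
After move 1 (F'): F=GGGG U=WWRR R=YRYR D=OOYY L=OWOW
After move 2 (R'): R=RRYY U=WBRB F=GWGR D=OGYG B=YBOB
After move 3 (R'): R=RYRY U=WORY F=GBGB D=OWYR B=GBGB
After move 4 (U'): U=OYWR F=OWGB R=GBRY B=RYGB L=GBOW
After move 5 (U'): U=YROW F=GBGB R=OWRY B=GBGB L=RYOW
Query 1: R[2] = R
Query 2: U[3] = W
Query 3: B[3] = B
Query 4: L[3] = W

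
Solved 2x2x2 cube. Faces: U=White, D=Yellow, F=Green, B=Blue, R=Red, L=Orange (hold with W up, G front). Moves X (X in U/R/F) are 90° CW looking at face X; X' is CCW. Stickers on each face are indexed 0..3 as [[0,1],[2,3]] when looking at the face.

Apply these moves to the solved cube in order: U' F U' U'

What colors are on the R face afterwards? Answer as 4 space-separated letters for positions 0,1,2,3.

Answer: B Y W R

Derivation:
After move 1 (U'): U=WWWW F=OOGG R=GGRR B=RRBB L=BBOO
After move 2 (F): F=GOGO U=WWOB R=WGWR D=RGYY L=BYOY
After move 3 (U'): U=WBWO F=BYGO R=GOWR B=WGBB L=RROY
After move 4 (U'): U=BOWW F=RRGO R=BYWR B=GOBB L=WGOY
Query: R face = BYWR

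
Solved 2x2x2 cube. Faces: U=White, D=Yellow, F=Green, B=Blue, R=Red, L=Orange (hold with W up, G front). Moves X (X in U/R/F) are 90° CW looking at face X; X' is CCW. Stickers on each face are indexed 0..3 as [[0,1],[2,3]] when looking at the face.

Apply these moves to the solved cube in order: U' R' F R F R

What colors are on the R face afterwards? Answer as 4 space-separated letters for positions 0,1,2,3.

Answer: W O R W

Derivation:
After move 1 (U'): U=WWWW F=OOGG R=GGRR B=RRBB L=BBOO
After move 2 (R'): R=GRGR U=WBWR F=OWGW D=YOYG B=YRYB
After move 3 (F): F=GOWW U=WBOB R=WRRR D=GGYG L=BYOO
After move 4 (R): R=RWRR U=WOOW F=GGWG D=GYYY B=BRBB
After move 5 (F): F=WGGG U=WOOY R=OWWR D=RRYY L=BGOY
After move 6 (R): R=WORW U=WGOG F=WRGY D=RBYB B=YROB
Query: R face = WORW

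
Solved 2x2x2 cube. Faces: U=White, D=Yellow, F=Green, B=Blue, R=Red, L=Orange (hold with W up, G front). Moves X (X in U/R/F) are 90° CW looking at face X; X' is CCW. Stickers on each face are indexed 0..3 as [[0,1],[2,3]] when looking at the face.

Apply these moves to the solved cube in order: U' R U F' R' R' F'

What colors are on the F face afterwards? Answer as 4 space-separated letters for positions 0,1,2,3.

Answer: W B G R

Derivation:
After move 1 (U'): U=WWWW F=OOGG R=GGRR B=RRBB L=BBOO
After move 2 (R): R=RGRG U=WOWG F=OYGY D=YBYR B=WRWB
After move 3 (U): U=WWGO F=RGGY R=WRRG B=BBWB L=OYOO
After move 4 (F'): F=GYRG U=WWWR R=BRYG D=YOYR L=OOOG
After move 5 (R'): R=RGBY U=WWWB F=GWRR D=YYYG B=RBOB
After move 6 (R'): R=GYRB U=WOWR F=GWRB D=YWYR B=GBYB
After move 7 (F'): F=WBGR U=WOGR R=WYYB D=OGYR L=OROW
Query: F face = WBGR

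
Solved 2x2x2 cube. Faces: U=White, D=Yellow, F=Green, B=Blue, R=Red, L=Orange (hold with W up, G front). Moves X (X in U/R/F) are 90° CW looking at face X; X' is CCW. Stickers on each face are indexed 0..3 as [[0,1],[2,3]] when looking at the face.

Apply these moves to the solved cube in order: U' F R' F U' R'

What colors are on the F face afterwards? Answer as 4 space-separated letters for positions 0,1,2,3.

Answer: B Y B Y

Derivation:
After move 1 (U'): U=WWWW F=OOGG R=GGRR B=RRBB L=BBOO
After move 2 (F): F=GOGO U=WWOB R=WGWR D=RGYY L=BYOY
After move 3 (R'): R=GRWW U=WBOR F=GWGB D=ROYO B=YRGB
After move 4 (F): F=GGBW U=WBYY R=ORRW D=WGYO L=BROO
After move 5 (U'): U=BYWY F=BRBW R=GGRW B=ORGB L=YROO
After move 6 (R'): R=GWGR U=BGWO F=BYBY D=WRYW B=ORGB
Query: F face = BYBY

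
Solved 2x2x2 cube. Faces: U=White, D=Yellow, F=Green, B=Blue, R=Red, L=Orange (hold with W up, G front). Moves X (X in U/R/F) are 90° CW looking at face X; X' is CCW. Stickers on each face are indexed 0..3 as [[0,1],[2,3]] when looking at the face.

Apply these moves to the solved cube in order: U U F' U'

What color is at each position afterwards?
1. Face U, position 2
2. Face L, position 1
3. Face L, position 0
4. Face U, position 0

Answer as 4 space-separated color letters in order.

After move 1 (U): U=WWWW F=RRGG R=BBRR B=OOBB L=GGOO
After move 2 (U): U=WWWW F=BBGG R=OORR B=GGBB L=RROO
After move 3 (F'): F=BGBG U=WWOR R=YOYR D=ROYY L=RWOW
After move 4 (U'): U=WRWO F=RWBG R=BGYR B=YOBB L=GGOW
Query 1: U[2] = W
Query 2: L[1] = G
Query 3: L[0] = G
Query 4: U[0] = W

Answer: W G G W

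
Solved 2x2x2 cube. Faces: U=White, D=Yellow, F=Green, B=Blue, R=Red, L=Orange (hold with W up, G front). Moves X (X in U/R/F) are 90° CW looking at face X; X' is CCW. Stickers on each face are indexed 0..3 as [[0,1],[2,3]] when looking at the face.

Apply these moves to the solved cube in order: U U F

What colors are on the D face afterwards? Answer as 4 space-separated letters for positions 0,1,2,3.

After move 1 (U): U=WWWW F=RRGG R=BBRR B=OOBB L=GGOO
After move 2 (U): U=WWWW F=BBGG R=OORR B=GGBB L=RROO
After move 3 (F): F=GBGB U=WWOR R=WOWR D=ROYY L=RYOY
Query: D face = ROYY

Answer: R O Y Y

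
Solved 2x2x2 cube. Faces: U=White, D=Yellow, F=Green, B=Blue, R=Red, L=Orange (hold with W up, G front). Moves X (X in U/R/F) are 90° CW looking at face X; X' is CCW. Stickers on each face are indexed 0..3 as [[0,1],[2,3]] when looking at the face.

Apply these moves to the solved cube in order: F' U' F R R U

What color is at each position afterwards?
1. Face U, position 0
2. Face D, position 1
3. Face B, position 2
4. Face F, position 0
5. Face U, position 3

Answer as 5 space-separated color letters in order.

Answer: W R O R G

Derivation:
After move 1 (F'): F=GGGG U=WWRR R=YRYR D=OOYY L=OWOW
After move 2 (U'): U=WRWR F=OWGG R=GGYR B=YRBB L=BBOW
After move 3 (F): F=GOGW U=WRWB R=WGRR D=YGYY L=BOOO
After move 4 (R): R=RWRG U=WOWW F=GGGY D=YBYY B=BRRB
After move 5 (R): R=RRGW U=WGWY F=GBGY D=YRYB B=WROB
After move 6 (U): U=WWYG F=RRGY R=WRGW B=BOOB L=GBOO
Query 1: U[0] = W
Query 2: D[1] = R
Query 3: B[2] = O
Query 4: F[0] = R
Query 5: U[3] = G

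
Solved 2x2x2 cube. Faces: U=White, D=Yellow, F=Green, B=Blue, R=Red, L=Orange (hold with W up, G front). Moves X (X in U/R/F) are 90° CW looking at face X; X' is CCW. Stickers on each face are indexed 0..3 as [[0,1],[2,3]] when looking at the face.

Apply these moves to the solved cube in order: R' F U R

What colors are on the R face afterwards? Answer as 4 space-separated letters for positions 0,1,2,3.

Answer: B Y R B

Derivation:
After move 1 (R'): R=RRRR U=WBWB F=GWGW D=YGYG B=YBYB
After move 2 (F): F=GGWW U=WBOO R=WRBR D=RRYG L=OYOG
After move 3 (U): U=OWOB F=WRWW R=YBBR B=OYYB L=GGOG
After move 4 (R): R=BYRB U=OROW F=WRWG D=RYYO B=BYWB
Query: R face = BYRB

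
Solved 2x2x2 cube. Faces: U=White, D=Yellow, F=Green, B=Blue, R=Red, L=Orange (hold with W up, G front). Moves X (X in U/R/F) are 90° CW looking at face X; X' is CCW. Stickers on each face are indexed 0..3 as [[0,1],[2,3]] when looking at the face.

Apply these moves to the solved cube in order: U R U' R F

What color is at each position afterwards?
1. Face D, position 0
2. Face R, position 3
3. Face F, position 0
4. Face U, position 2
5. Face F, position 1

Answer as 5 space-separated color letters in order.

After move 1 (U): U=WWWW F=RRGG R=BBRR B=OOBB L=GGOO
After move 2 (R): R=RBRB U=WRWG F=RYGY D=YBYO B=WOWB
After move 3 (U'): U=RGWW F=GGGY R=RYRB B=RBWB L=WOOO
After move 4 (R): R=RRBY U=RGWY F=GBGO D=YWYR B=WBGB
After move 5 (F): F=GGOB U=RGOO R=WRYY D=BRYR L=WYOW
Query 1: D[0] = B
Query 2: R[3] = Y
Query 3: F[0] = G
Query 4: U[2] = O
Query 5: F[1] = G

Answer: B Y G O G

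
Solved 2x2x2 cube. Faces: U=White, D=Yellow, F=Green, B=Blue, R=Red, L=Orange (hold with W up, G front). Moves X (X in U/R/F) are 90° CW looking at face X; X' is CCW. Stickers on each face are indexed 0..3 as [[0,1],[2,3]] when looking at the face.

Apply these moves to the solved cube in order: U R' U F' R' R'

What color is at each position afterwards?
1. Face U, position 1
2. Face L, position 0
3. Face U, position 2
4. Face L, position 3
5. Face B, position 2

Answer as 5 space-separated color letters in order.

After move 1 (U): U=WWWW F=RRGG R=BBRR B=OOBB L=GGOO
After move 2 (R'): R=BRBR U=WBWO F=RWGW D=YRYG B=YOYB
After move 3 (U): U=WWOB F=BRGW R=YOBR B=GGYB L=RWOO
After move 4 (F'): F=RWBG U=WWYB R=ROYR D=WOYG L=RBOO
After move 5 (R'): R=ORRY U=WYYG F=RWBB D=WWYG B=GGOB
After move 6 (R'): R=RYOR U=WOYG F=RYBG D=WWYB B=GGWB
Query 1: U[1] = O
Query 2: L[0] = R
Query 3: U[2] = Y
Query 4: L[3] = O
Query 5: B[2] = W

Answer: O R Y O W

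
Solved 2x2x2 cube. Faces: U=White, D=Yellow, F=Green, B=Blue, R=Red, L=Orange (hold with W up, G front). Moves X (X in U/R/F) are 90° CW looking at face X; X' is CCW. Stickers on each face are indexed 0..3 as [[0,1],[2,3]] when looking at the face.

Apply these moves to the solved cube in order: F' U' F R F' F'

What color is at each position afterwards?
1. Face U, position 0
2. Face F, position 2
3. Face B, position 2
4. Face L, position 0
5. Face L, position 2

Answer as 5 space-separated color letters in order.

Answer: W G R B O

Derivation:
After move 1 (F'): F=GGGG U=WWRR R=YRYR D=OOYY L=OWOW
After move 2 (U'): U=WRWR F=OWGG R=GGYR B=YRBB L=BBOW
After move 3 (F): F=GOGW U=WRWB R=WGRR D=YGYY L=BOOO
After move 4 (R): R=RWRG U=WOWW F=GGGY D=YBYY B=BRRB
After move 5 (F'): F=GYGG U=WORR R=BWYG D=OOYY L=BWOW
After move 6 (F'): F=YGGG U=WOBY R=OWOG D=WWYY L=BROR
Query 1: U[0] = W
Query 2: F[2] = G
Query 3: B[2] = R
Query 4: L[0] = B
Query 5: L[2] = O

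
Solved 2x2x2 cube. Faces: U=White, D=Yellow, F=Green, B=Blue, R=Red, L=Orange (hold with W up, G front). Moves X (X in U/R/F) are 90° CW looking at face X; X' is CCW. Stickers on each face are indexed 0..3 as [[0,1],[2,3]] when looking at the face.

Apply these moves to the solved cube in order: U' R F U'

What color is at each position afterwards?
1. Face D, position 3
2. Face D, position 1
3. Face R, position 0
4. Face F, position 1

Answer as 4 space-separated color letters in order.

Answer: R R G Y

Derivation:
After move 1 (U'): U=WWWW F=OOGG R=GGRR B=RRBB L=BBOO
After move 2 (R): R=RGRG U=WOWG F=OYGY D=YBYR B=WRWB
After move 3 (F): F=GOYY U=WOOB R=WGGG D=RRYR L=BYOB
After move 4 (U'): U=OBWO F=BYYY R=GOGG B=WGWB L=WROB
Query 1: D[3] = R
Query 2: D[1] = R
Query 3: R[0] = G
Query 4: F[1] = Y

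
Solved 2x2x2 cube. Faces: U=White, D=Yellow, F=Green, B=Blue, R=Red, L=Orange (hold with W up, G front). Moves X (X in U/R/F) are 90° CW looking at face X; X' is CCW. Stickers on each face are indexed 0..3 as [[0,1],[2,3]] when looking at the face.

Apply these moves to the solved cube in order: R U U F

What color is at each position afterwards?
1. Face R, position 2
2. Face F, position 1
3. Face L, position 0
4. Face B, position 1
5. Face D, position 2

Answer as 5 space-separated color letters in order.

After move 1 (R): R=RRRR U=WGWG F=GYGY D=YBYB B=WBWB
After move 2 (U): U=WWGG F=RRGY R=WBRR B=OOWB L=GYOO
After move 3 (U): U=GWGW F=WBGY R=OORR B=GYWB L=RROO
After move 4 (F): F=GWYB U=GWOR R=GOWR D=ROYB L=RYOB
Query 1: R[2] = W
Query 2: F[1] = W
Query 3: L[0] = R
Query 4: B[1] = Y
Query 5: D[2] = Y

Answer: W W R Y Y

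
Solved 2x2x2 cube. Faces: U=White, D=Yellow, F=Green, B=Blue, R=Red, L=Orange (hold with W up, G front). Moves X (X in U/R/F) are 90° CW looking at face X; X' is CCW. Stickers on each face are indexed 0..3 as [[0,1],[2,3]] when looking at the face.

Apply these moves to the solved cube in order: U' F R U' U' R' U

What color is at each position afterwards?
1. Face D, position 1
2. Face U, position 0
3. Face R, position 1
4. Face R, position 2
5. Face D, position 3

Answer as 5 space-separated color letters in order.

Answer: R O G B Y

Derivation:
After move 1 (U'): U=WWWW F=OOGG R=GGRR B=RRBB L=BBOO
After move 2 (F): F=GOGO U=WWOB R=WGWR D=RGYY L=BYOY
After move 3 (R): R=WWRG U=WOOO F=GGGY D=RBYR B=BRWB
After move 4 (U'): U=OOWO F=BYGY R=GGRG B=WWWB L=BROY
After move 5 (U'): U=OOOW F=BRGY R=BYRG B=GGWB L=WWOY
After move 6 (R'): R=YGBR U=OWOG F=BOGW D=RRYY B=RGBB
After move 7 (U): U=OOGW F=YGGW R=RGBR B=WWBB L=BOOY
Query 1: D[1] = R
Query 2: U[0] = O
Query 3: R[1] = G
Query 4: R[2] = B
Query 5: D[3] = Y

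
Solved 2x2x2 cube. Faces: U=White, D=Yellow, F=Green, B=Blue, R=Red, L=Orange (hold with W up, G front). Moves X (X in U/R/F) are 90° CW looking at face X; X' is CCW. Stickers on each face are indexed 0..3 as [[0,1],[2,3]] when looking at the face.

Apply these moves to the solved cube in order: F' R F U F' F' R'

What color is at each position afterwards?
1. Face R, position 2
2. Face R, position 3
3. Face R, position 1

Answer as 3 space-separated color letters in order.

Answer: B G R

Derivation:
After move 1 (F'): F=GGGG U=WWRR R=YRYR D=OOYY L=OWOW
After move 2 (R): R=YYRR U=WGRG F=GOGY D=OBYB B=RBWB
After move 3 (F): F=GGYO U=WGWW R=RYGR D=RYYB L=OOOB
After move 4 (U): U=WWWG F=RYYO R=RBGR B=OOWB L=GGOB
After move 5 (F'): F=YORY U=WWRG R=YBRR D=GBYB L=GGOW
After move 6 (F'): F=OYYR U=WWYR R=BBGR D=GWYB L=GGOR
After move 7 (R'): R=BRBG U=WWYO F=OWYR D=GYYR B=BOWB
Query 1: R[2] = B
Query 2: R[3] = G
Query 3: R[1] = R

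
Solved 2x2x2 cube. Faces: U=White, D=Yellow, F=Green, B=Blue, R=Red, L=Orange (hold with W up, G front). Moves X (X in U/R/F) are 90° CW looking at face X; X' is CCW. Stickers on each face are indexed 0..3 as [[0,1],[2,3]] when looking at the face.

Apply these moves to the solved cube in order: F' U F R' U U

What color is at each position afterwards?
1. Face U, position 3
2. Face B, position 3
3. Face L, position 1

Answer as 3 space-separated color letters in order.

Answer: R B R

Derivation:
After move 1 (F'): F=GGGG U=WWRR R=YRYR D=OOYY L=OWOW
After move 2 (U): U=RWRW F=YRGG R=BBYR B=OWBB L=GGOW
After move 3 (F): F=GYGR U=RWWG R=RBWR D=YBYY L=GOOO
After move 4 (R'): R=BRRW U=RBWO F=GWGG D=YYYR B=YWBB
After move 5 (U): U=WROB F=BRGG R=YWRW B=GOBB L=GWOO
After move 6 (U): U=OWBR F=YWGG R=GORW B=GWBB L=BROO
Query 1: U[3] = R
Query 2: B[3] = B
Query 3: L[1] = R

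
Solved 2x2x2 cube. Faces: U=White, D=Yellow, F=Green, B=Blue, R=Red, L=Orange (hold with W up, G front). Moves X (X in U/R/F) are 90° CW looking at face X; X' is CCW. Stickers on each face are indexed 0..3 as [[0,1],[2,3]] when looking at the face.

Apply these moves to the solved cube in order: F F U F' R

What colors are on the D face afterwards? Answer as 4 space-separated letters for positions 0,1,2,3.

After move 1 (F): F=GGGG U=WWOO R=WRWR D=RRYY L=OYOY
After move 2 (F): F=GGGG U=WWYY R=OROR D=WWYY L=OROR
After move 3 (U): U=YWYW F=ORGG R=BBOR B=ORBB L=GGOR
After move 4 (F'): F=RGOG U=YWBO R=WBWR D=GRYY L=GWOY
After move 5 (R): R=WWRB U=YGBG F=RROY D=GBYO B=ORWB
Query: D face = GBYO

Answer: G B Y O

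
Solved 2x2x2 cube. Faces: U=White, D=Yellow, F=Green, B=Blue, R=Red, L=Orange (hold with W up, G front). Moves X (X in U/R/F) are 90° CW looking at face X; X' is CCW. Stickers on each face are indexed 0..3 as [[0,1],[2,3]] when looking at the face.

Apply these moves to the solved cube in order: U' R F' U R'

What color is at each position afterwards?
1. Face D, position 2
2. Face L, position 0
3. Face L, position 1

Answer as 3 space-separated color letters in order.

After move 1 (U'): U=WWWW F=OOGG R=GGRR B=RRBB L=BBOO
After move 2 (R): R=RGRG U=WOWG F=OYGY D=YBYR B=WRWB
After move 3 (F'): F=YYOG U=WORR R=BGYG D=BOYR L=BGOW
After move 4 (U): U=RWRO F=BGOG R=WRYG B=BGWB L=YYOW
After move 5 (R'): R=RGWY U=RWRB F=BWOO D=BGYG B=RGOB
Query 1: D[2] = Y
Query 2: L[0] = Y
Query 3: L[1] = Y

Answer: Y Y Y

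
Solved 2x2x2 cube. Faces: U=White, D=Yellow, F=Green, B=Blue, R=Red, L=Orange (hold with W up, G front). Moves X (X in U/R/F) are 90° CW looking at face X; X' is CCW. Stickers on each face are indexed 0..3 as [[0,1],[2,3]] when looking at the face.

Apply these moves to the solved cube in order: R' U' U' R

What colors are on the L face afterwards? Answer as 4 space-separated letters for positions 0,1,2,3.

After move 1 (R'): R=RRRR U=WBWB F=GWGW D=YGYG B=YBYB
After move 2 (U'): U=BBWW F=OOGW R=GWRR B=RRYB L=YBOO
After move 3 (U'): U=BWBW F=YBGW R=OORR B=GWYB L=RROO
After move 4 (R): R=RORO U=BBBW F=YGGG D=YYYG B=WWWB
Query: L face = RROO

Answer: R R O O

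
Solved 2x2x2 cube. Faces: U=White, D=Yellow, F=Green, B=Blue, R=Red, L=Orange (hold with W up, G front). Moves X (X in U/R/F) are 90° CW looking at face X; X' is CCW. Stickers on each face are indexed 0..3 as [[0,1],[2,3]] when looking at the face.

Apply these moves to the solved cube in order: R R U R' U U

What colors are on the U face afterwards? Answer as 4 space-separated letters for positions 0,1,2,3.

After move 1 (R): R=RRRR U=WGWG F=GYGY D=YBYB B=WBWB
After move 2 (R): R=RRRR U=WYWY F=GBGB D=YWYW B=GBGB
After move 3 (U): U=WWYY F=RRGB R=GBRR B=OOGB L=GBOO
After move 4 (R'): R=BRGR U=WGYO F=RWGY D=YRYB B=WOWB
After move 5 (U): U=YWOG F=BRGY R=WOGR B=GBWB L=RWOO
After move 6 (U): U=OYGW F=WOGY R=GBGR B=RWWB L=BROO
Query: U face = OYGW

Answer: O Y G W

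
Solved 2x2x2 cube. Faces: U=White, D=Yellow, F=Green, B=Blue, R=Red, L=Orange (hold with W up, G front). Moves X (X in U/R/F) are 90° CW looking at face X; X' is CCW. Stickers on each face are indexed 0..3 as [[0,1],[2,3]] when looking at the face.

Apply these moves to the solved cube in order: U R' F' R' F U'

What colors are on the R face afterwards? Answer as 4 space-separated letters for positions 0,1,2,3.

After move 1 (U): U=WWWW F=RRGG R=BBRR B=OOBB L=GGOO
After move 2 (R'): R=BRBR U=WBWO F=RWGW D=YRYG B=YOYB
After move 3 (F'): F=WWRG U=WBBB R=RRYR D=GOYG L=GOOW
After move 4 (R'): R=RRRY U=WYBY F=WBRB D=GWYG B=GOOB
After move 5 (F): F=RWBB U=WYWO R=BRYY D=RRYG L=GGOW
After move 6 (U'): U=YOWW F=GGBB R=RWYY B=BROB L=GOOW
Query: R face = RWYY

Answer: R W Y Y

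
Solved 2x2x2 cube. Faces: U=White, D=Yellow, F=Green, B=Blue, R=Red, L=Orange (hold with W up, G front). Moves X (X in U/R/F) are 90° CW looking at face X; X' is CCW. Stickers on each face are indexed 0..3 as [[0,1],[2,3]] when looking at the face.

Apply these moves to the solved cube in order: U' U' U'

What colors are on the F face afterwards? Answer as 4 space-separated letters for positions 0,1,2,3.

After move 1 (U'): U=WWWW F=OOGG R=GGRR B=RRBB L=BBOO
After move 2 (U'): U=WWWW F=BBGG R=OORR B=GGBB L=RROO
After move 3 (U'): U=WWWW F=RRGG R=BBRR B=OOBB L=GGOO
Query: F face = RRGG

Answer: R R G G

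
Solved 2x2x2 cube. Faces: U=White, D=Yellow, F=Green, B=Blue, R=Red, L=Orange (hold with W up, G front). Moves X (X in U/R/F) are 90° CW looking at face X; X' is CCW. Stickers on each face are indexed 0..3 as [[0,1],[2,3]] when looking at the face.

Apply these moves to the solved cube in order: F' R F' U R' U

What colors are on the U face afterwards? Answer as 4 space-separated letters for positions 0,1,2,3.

After move 1 (F'): F=GGGG U=WWRR R=YRYR D=OOYY L=OWOW
After move 2 (R): R=YYRR U=WGRG F=GOGY D=OBYB B=RBWB
After move 3 (F'): F=OYGG U=WGYR R=BYOR D=WWYB L=OGOR
After move 4 (U): U=YWRG F=BYGG R=RBOR B=OGWB L=OYOR
After move 5 (R'): R=BRRO U=YWRO F=BWGG D=WYYG B=BGWB
After move 6 (U): U=RYOW F=BRGG R=BGRO B=OYWB L=BWOR
Query: U face = RYOW

Answer: R Y O W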